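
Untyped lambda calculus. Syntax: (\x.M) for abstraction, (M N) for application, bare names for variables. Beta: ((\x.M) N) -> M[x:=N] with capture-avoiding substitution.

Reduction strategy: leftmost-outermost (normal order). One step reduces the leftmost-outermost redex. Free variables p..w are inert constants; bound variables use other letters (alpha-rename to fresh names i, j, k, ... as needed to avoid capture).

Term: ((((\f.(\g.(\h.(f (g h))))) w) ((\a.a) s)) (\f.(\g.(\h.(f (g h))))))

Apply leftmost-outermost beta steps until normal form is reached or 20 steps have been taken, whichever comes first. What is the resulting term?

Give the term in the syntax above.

Answer: (w (s (\f.(\g.(\h.(f (g h)))))))

Derivation:
Step 0: ((((\f.(\g.(\h.(f (g h))))) w) ((\a.a) s)) (\f.(\g.(\h.(f (g h))))))
Step 1: (((\g.(\h.(w (g h)))) ((\a.a) s)) (\f.(\g.(\h.(f (g h))))))
Step 2: ((\h.(w (((\a.a) s) h))) (\f.(\g.(\h.(f (g h))))))
Step 3: (w (((\a.a) s) (\f.(\g.(\h.(f (g h)))))))
Step 4: (w (s (\f.(\g.(\h.(f (g h)))))))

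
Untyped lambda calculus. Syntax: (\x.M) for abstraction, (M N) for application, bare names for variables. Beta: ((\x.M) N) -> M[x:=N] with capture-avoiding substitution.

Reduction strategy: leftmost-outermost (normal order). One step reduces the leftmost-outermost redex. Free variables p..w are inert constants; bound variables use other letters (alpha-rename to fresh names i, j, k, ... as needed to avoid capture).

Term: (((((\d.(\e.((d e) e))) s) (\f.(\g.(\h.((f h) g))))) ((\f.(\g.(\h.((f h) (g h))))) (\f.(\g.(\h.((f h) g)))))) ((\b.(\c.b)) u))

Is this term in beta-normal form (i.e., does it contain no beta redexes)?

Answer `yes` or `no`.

Term: (((((\d.(\e.((d e) e))) s) (\f.(\g.(\h.((f h) g))))) ((\f.(\g.(\h.((f h) (g h))))) (\f.(\g.(\h.((f h) g)))))) ((\b.(\c.b)) u))
Found 3 beta redex(es).

Answer: no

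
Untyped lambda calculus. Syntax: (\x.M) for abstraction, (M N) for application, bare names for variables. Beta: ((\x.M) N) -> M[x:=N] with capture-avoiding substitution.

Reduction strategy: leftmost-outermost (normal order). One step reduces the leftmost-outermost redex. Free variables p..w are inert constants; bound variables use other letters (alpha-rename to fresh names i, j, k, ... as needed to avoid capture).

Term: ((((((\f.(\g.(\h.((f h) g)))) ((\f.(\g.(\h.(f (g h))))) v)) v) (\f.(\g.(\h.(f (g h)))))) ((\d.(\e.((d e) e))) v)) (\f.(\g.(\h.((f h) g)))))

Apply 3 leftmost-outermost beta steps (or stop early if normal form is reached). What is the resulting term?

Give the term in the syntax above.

Step 0: ((((((\f.(\g.(\h.((f h) g)))) ((\f.(\g.(\h.(f (g h))))) v)) v) (\f.(\g.(\h.(f (g h)))))) ((\d.(\e.((d e) e))) v)) (\f.(\g.(\h.((f h) g)))))
Step 1: (((((\g.(\h.((((\f.(\g.(\h.(f (g h))))) v) h) g))) v) (\f.(\g.(\h.(f (g h)))))) ((\d.(\e.((d e) e))) v)) (\f.(\g.(\h.((f h) g)))))
Step 2: ((((\h.((((\f.(\g.(\h.(f (g h))))) v) h) v)) (\f.(\g.(\h.(f (g h)))))) ((\d.(\e.((d e) e))) v)) (\f.(\g.(\h.((f h) g)))))
Step 3: ((((((\f.(\g.(\h.(f (g h))))) v) (\f.(\g.(\h.(f (g h)))))) v) ((\d.(\e.((d e) e))) v)) (\f.(\g.(\h.((f h) g)))))

Answer: ((((((\f.(\g.(\h.(f (g h))))) v) (\f.(\g.(\h.(f (g h)))))) v) ((\d.(\e.((d e) e))) v)) (\f.(\g.(\h.((f h) g)))))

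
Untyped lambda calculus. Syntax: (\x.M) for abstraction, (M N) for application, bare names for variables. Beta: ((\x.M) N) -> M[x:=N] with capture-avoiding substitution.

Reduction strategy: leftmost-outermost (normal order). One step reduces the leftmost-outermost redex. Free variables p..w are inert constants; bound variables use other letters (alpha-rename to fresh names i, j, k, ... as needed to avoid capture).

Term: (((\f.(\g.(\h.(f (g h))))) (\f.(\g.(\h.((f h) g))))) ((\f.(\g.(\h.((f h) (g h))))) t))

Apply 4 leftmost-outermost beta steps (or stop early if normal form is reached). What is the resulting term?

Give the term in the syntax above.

Answer: (\h.(\g.(\i.((((\g.(\h.((t h) (g h)))) h) i) g))))

Derivation:
Step 0: (((\f.(\g.(\h.(f (g h))))) (\f.(\g.(\h.((f h) g))))) ((\f.(\g.(\h.((f h) (g h))))) t))
Step 1: ((\g.(\h.((\f.(\g.(\h.((f h) g)))) (g h)))) ((\f.(\g.(\h.((f h) (g h))))) t))
Step 2: (\h.((\f.(\g.(\h.((f h) g)))) (((\f.(\g.(\h.((f h) (g h))))) t) h)))
Step 3: (\h.(\g.(\i.(((((\f.(\g.(\h.((f h) (g h))))) t) h) i) g))))
Step 4: (\h.(\g.(\i.((((\g.(\h.((t h) (g h)))) h) i) g))))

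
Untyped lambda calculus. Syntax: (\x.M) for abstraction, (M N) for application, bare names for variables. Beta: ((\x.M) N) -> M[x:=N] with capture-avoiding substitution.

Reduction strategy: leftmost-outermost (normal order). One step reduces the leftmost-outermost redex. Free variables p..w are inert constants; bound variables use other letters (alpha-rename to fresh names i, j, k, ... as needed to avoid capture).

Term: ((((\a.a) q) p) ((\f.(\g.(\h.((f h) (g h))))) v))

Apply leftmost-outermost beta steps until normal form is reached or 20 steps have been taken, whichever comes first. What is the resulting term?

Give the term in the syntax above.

Answer: ((q p) (\g.(\h.((v h) (g h)))))

Derivation:
Step 0: ((((\a.a) q) p) ((\f.(\g.(\h.((f h) (g h))))) v))
Step 1: ((q p) ((\f.(\g.(\h.((f h) (g h))))) v))
Step 2: ((q p) (\g.(\h.((v h) (g h)))))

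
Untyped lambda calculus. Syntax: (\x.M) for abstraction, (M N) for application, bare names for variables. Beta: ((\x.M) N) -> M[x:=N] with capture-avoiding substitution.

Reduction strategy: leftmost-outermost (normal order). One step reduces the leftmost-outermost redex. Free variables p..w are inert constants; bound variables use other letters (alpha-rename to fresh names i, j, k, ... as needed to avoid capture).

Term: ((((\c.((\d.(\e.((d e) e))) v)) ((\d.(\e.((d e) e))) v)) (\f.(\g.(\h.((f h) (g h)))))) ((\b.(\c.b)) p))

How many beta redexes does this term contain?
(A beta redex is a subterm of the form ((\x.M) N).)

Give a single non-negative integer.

Term: ((((\c.((\d.(\e.((d e) e))) v)) ((\d.(\e.((d e) e))) v)) (\f.(\g.(\h.((f h) (g h)))))) ((\b.(\c.b)) p))
  Redex: ((\c.((\d.(\e.((d e) e))) v)) ((\d.(\e.((d e) e))) v))
  Redex: ((\d.(\e.((d e) e))) v)
  Redex: ((\d.(\e.((d e) e))) v)
  Redex: ((\b.(\c.b)) p)
Total redexes: 4

Answer: 4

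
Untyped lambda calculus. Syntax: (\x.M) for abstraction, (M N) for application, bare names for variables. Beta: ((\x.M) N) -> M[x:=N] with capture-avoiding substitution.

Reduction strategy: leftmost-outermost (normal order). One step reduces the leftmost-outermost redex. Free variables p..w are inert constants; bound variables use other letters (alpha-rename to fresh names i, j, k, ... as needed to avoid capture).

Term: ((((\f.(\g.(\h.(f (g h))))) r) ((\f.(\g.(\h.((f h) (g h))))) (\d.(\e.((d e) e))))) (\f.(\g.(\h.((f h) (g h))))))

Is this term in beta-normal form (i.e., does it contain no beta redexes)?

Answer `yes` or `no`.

Answer: no

Derivation:
Term: ((((\f.(\g.(\h.(f (g h))))) r) ((\f.(\g.(\h.((f h) (g h))))) (\d.(\e.((d e) e))))) (\f.(\g.(\h.((f h) (g h))))))
Found 2 beta redex(es).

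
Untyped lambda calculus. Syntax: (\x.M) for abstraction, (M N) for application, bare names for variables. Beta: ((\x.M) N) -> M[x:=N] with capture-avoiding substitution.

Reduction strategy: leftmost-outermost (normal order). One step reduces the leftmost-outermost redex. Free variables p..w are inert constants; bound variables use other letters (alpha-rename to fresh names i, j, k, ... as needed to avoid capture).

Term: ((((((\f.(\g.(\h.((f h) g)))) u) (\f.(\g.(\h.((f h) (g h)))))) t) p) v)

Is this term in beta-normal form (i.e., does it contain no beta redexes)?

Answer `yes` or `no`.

Term: ((((((\f.(\g.(\h.((f h) g)))) u) (\f.(\g.(\h.((f h) (g h)))))) t) p) v)
Found 1 beta redex(es).

Answer: no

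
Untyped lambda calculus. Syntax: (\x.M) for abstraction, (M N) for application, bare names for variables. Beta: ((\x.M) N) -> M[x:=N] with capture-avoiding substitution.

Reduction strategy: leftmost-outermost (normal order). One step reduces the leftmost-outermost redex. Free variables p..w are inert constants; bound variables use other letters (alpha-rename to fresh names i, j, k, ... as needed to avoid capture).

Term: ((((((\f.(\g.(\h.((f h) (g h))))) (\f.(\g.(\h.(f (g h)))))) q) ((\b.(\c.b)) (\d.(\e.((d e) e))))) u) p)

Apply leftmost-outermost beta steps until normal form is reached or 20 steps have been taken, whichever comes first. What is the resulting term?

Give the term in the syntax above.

Answer: (\e.((p e) e))

Derivation:
Step 0: ((((((\f.(\g.(\h.((f h) (g h))))) (\f.(\g.(\h.(f (g h)))))) q) ((\b.(\c.b)) (\d.(\e.((d e) e))))) u) p)
Step 1: (((((\g.(\h.(((\f.(\g.(\h.(f (g h))))) h) (g h)))) q) ((\b.(\c.b)) (\d.(\e.((d e) e))))) u) p)
Step 2: ((((\h.(((\f.(\g.(\h.(f (g h))))) h) (q h))) ((\b.(\c.b)) (\d.(\e.((d e) e))))) u) p)
Step 3: (((((\f.(\g.(\h.(f (g h))))) ((\b.(\c.b)) (\d.(\e.((d e) e))))) (q ((\b.(\c.b)) (\d.(\e.((d e) e)))))) u) p)
Step 4: ((((\g.(\h.(((\b.(\c.b)) (\d.(\e.((d e) e)))) (g h)))) (q ((\b.(\c.b)) (\d.(\e.((d e) e)))))) u) p)
Step 5: (((\h.(((\b.(\c.b)) (\d.(\e.((d e) e)))) ((q ((\b.(\c.b)) (\d.(\e.((d e) e))))) h))) u) p)
Step 6: ((((\b.(\c.b)) (\d.(\e.((d e) e)))) ((q ((\b.(\c.b)) (\d.(\e.((d e) e))))) u)) p)
Step 7: (((\c.(\d.(\e.((d e) e)))) ((q ((\b.(\c.b)) (\d.(\e.((d e) e))))) u)) p)
Step 8: ((\d.(\e.((d e) e))) p)
Step 9: (\e.((p e) e))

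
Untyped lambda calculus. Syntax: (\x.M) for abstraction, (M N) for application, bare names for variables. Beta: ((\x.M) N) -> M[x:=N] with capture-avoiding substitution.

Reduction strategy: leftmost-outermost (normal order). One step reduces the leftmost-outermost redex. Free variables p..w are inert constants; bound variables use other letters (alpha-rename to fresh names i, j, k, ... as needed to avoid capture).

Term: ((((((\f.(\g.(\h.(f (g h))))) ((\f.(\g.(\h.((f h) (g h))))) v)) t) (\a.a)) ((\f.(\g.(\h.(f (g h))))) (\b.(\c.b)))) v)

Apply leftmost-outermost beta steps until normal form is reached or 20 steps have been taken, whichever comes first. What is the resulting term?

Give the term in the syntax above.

Answer: (((v (\g.(\h.(\c.(g h))))) ((t (\a.a)) (\g.(\h.(\c.(g h)))))) v)

Derivation:
Step 0: ((((((\f.(\g.(\h.(f (g h))))) ((\f.(\g.(\h.((f h) (g h))))) v)) t) (\a.a)) ((\f.(\g.(\h.(f (g h))))) (\b.(\c.b)))) v)
Step 1: (((((\g.(\h.(((\f.(\g.(\h.((f h) (g h))))) v) (g h)))) t) (\a.a)) ((\f.(\g.(\h.(f (g h))))) (\b.(\c.b)))) v)
Step 2: ((((\h.(((\f.(\g.(\h.((f h) (g h))))) v) (t h))) (\a.a)) ((\f.(\g.(\h.(f (g h))))) (\b.(\c.b)))) v)
Step 3: (((((\f.(\g.(\h.((f h) (g h))))) v) (t (\a.a))) ((\f.(\g.(\h.(f (g h))))) (\b.(\c.b)))) v)
Step 4: ((((\g.(\h.((v h) (g h)))) (t (\a.a))) ((\f.(\g.(\h.(f (g h))))) (\b.(\c.b)))) v)
Step 5: (((\h.((v h) ((t (\a.a)) h))) ((\f.(\g.(\h.(f (g h))))) (\b.(\c.b)))) v)
Step 6: (((v ((\f.(\g.(\h.(f (g h))))) (\b.(\c.b)))) ((t (\a.a)) ((\f.(\g.(\h.(f (g h))))) (\b.(\c.b))))) v)
Step 7: (((v (\g.(\h.((\b.(\c.b)) (g h))))) ((t (\a.a)) ((\f.(\g.(\h.(f (g h))))) (\b.(\c.b))))) v)
Step 8: (((v (\g.(\h.(\c.(g h))))) ((t (\a.a)) ((\f.(\g.(\h.(f (g h))))) (\b.(\c.b))))) v)
Step 9: (((v (\g.(\h.(\c.(g h))))) ((t (\a.a)) (\g.(\h.((\b.(\c.b)) (g h)))))) v)
Step 10: (((v (\g.(\h.(\c.(g h))))) ((t (\a.a)) (\g.(\h.(\c.(g h)))))) v)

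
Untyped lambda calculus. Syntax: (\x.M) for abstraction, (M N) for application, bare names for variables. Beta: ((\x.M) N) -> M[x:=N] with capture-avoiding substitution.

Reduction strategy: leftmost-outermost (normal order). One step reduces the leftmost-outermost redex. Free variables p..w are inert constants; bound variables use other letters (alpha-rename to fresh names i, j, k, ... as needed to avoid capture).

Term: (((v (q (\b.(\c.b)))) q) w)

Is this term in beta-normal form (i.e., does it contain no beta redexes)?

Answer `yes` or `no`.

Answer: yes

Derivation:
Term: (((v (q (\b.(\c.b)))) q) w)
No beta redexes found.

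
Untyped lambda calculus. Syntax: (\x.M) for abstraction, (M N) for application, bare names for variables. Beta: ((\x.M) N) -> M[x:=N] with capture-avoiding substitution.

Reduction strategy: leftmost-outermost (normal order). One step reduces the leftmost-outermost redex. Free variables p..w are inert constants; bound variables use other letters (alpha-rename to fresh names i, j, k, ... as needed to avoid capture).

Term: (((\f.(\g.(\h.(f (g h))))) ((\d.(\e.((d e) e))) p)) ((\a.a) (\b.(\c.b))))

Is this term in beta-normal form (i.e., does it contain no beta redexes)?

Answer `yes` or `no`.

Answer: no

Derivation:
Term: (((\f.(\g.(\h.(f (g h))))) ((\d.(\e.((d e) e))) p)) ((\a.a) (\b.(\c.b))))
Found 3 beta redex(es).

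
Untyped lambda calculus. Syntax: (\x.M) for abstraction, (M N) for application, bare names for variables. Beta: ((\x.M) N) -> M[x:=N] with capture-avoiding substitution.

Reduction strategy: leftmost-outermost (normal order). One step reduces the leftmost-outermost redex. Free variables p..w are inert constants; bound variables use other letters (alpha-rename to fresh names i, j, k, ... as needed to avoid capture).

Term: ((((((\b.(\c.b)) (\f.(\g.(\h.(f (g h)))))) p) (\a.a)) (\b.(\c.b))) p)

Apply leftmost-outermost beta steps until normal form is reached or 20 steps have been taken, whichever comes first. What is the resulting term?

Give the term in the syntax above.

Answer: (\c.p)

Derivation:
Step 0: ((((((\b.(\c.b)) (\f.(\g.(\h.(f (g h)))))) p) (\a.a)) (\b.(\c.b))) p)
Step 1: (((((\c.(\f.(\g.(\h.(f (g h)))))) p) (\a.a)) (\b.(\c.b))) p)
Step 2: ((((\f.(\g.(\h.(f (g h))))) (\a.a)) (\b.(\c.b))) p)
Step 3: (((\g.(\h.((\a.a) (g h)))) (\b.(\c.b))) p)
Step 4: ((\h.((\a.a) ((\b.(\c.b)) h))) p)
Step 5: ((\a.a) ((\b.(\c.b)) p))
Step 6: ((\b.(\c.b)) p)
Step 7: (\c.p)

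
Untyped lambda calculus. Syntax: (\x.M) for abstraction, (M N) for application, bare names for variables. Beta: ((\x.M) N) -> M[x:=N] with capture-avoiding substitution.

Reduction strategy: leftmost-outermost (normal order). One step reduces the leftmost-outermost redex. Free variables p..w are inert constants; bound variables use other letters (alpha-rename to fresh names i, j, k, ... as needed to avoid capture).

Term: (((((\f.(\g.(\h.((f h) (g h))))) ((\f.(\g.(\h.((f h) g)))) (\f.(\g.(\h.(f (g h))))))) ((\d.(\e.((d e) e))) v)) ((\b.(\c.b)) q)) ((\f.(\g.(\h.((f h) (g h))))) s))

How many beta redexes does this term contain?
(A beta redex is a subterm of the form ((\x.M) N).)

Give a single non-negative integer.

Term: (((((\f.(\g.(\h.((f h) (g h))))) ((\f.(\g.(\h.((f h) g)))) (\f.(\g.(\h.(f (g h))))))) ((\d.(\e.((d e) e))) v)) ((\b.(\c.b)) q)) ((\f.(\g.(\h.((f h) (g h))))) s))
  Redex: ((\f.(\g.(\h.((f h) (g h))))) ((\f.(\g.(\h.((f h) g)))) (\f.(\g.(\h.(f (g h)))))))
  Redex: ((\f.(\g.(\h.((f h) g)))) (\f.(\g.(\h.(f (g h))))))
  Redex: ((\d.(\e.((d e) e))) v)
  Redex: ((\b.(\c.b)) q)
  Redex: ((\f.(\g.(\h.((f h) (g h))))) s)
Total redexes: 5

Answer: 5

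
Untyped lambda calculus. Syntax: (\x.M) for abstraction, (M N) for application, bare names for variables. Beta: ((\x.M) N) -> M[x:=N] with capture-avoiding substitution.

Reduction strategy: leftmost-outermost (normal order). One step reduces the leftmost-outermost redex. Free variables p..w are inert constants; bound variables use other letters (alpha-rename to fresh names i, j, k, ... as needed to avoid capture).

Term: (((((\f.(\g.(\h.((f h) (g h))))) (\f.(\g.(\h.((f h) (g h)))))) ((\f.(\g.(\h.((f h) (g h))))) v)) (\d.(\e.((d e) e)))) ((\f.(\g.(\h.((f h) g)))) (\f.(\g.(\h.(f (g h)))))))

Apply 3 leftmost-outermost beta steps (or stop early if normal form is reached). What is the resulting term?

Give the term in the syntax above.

Step 0: (((((\f.(\g.(\h.((f h) (g h))))) (\f.(\g.(\h.((f h) (g h)))))) ((\f.(\g.(\h.((f h) (g h))))) v)) (\d.(\e.((d e) e)))) ((\f.(\g.(\h.((f h) g)))) (\f.(\g.(\h.(f (g h)))))))
Step 1: ((((\g.(\h.(((\f.(\g.(\h.((f h) (g h))))) h) (g h)))) ((\f.(\g.(\h.((f h) (g h))))) v)) (\d.(\e.((d e) e)))) ((\f.(\g.(\h.((f h) g)))) (\f.(\g.(\h.(f (g h)))))))
Step 2: (((\h.(((\f.(\g.(\h.((f h) (g h))))) h) (((\f.(\g.(\h.((f h) (g h))))) v) h))) (\d.(\e.((d e) e)))) ((\f.(\g.(\h.((f h) g)))) (\f.(\g.(\h.(f (g h)))))))
Step 3: ((((\f.(\g.(\h.((f h) (g h))))) (\d.(\e.((d e) e)))) (((\f.(\g.(\h.((f h) (g h))))) v) (\d.(\e.((d e) e))))) ((\f.(\g.(\h.((f h) g)))) (\f.(\g.(\h.(f (g h)))))))

Answer: ((((\f.(\g.(\h.((f h) (g h))))) (\d.(\e.((d e) e)))) (((\f.(\g.(\h.((f h) (g h))))) v) (\d.(\e.((d e) e))))) ((\f.(\g.(\h.((f h) g)))) (\f.(\g.(\h.(f (g h)))))))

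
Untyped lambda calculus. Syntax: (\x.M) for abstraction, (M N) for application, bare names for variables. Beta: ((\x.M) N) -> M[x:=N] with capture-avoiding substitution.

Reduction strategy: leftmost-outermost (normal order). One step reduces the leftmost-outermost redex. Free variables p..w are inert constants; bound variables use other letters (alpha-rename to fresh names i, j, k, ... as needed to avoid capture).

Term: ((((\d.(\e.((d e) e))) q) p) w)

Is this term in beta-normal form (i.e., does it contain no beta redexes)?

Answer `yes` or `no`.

Answer: no

Derivation:
Term: ((((\d.(\e.((d e) e))) q) p) w)
Found 1 beta redex(es).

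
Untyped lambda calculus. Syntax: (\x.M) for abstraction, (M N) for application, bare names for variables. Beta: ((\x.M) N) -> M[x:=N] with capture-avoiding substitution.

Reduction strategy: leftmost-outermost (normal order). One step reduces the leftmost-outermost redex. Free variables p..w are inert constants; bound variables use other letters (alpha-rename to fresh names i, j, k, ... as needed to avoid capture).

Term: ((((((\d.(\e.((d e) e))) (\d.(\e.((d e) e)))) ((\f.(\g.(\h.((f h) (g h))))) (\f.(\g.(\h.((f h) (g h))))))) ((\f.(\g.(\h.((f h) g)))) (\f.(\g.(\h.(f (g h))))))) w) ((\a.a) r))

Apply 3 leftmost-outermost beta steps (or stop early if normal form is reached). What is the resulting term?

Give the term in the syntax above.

Step 0: ((((((\d.(\e.((d e) e))) (\d.(\e.((d e) e)))) ((\f.(\g.(\h.((f h) (g h))))) (\f.(\g.(\h.((f h) (g h))))))) ((\f.(\g.(\h.((f h) g)))) (\f.(\g.(\h.(f (g h))))))) w) ((\a.a) r))
Step 1: (((((\e.(((\d.(\e.((d e) e))) e) e)) ((\f.(\g.(\h.((f h) (g h))))) (\f.(\g.(\h.((f h) (g h))))))) ((\f.(\g.(\h.((f h) g)))) (\f.(\g.(\h.(f (g h))))))) w) ((\a.a) r))
Step 2: ((((((\d.(\e.((d e) e))) ((\f.(\g.(\h.((f h) (g h))))) (\f.(\g.(\h.((f h) (g h))))))) ((\f.(\g.(\h.((f h) (g h))))) (\f.(\g.(\h.((f h) (g h))))))) ((\f.(\g.(\h.((f h) g)))) (\f.(\g.(\h.(f (g h))))))) w) ((\a.a) r))
Step 3: (((((\e.((((\f.(\g.(\h.((f h) (g h))))) (\f.(\g.(\h.((f h) (g h)))))) e) e)) ((\f.(\g.(\h.((f h) (g h))))) (\f.(\g.(\h.((f h) (g h))))))) ((\f.(\g.(\h.((f h) g)))) (\f.(\g.(\h.(f (g h))))))) w) ((\a.a) r))

Answer: (((((\e.((((\f.(\g.(\h.((f h) (g h))))) (\f.(\g.(\h.((f h) (g h)))))) e) e)) ((\f.(\g.(\h.((f h) (g h))))) (\f.(\g.(\h.((f h) (g h))))))) ((\f.(\g.(\h.((f h) g)))) (\f.(\g.(\h.(f (g h))))))) w) ((\a.a) r))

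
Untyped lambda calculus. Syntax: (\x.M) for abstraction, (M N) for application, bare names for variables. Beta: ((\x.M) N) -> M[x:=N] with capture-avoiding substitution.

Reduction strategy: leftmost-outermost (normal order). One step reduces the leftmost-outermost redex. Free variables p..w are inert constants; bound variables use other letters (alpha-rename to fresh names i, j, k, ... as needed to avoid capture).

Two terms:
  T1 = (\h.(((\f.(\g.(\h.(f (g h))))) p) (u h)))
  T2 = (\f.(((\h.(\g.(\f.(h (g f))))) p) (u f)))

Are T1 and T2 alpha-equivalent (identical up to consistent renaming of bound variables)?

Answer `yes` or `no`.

Answer: yes

Derivation:
Term 1: (\h.(((\f.(\g.(\h.(f (g h))))) p) (u h)))
Term 2: (\f.(((\h.(\g.(\f.(h (g f))))) p) (u f)))
Alpha-equivalence: compare structure up to binder renaming.
Result: True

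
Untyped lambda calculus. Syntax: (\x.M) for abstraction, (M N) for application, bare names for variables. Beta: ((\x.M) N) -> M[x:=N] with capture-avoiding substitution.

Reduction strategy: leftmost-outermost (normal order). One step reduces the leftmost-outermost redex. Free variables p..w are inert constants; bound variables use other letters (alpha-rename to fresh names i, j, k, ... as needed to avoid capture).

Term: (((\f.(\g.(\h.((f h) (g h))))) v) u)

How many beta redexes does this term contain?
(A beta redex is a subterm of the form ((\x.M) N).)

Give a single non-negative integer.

Answer: 1

Derivation:
Term: (((\f.(\g.(\h.((f h) (g h))))) v) u)
  Redex: ((\f.(\g.(\h.((f h) (g h))))) v)
Total redexes: 1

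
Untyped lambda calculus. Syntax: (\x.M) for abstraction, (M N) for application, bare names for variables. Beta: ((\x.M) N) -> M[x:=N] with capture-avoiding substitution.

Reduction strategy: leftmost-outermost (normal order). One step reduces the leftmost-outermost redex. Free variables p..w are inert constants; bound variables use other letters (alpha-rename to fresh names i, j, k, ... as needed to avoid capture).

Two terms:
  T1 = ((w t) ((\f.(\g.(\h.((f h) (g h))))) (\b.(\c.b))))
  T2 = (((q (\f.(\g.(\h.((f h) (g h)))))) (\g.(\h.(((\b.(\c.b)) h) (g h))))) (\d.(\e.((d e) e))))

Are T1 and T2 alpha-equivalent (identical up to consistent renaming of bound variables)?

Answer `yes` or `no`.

Answer: no

Derivation:
Term 1: ((w t) ((\f.(\g.(\h.((f h) (g h))))) (\b.(\c.b))))
Term 2: (((q (\f.(\g.(\h.((f h) (g h)))))) (\g.(\h.(((\b.(\c.b)) h) (g h))))) (\d.(\e.((d e) e))))
Alpha-equivalence: compare structure up to binder renaming.
Result: False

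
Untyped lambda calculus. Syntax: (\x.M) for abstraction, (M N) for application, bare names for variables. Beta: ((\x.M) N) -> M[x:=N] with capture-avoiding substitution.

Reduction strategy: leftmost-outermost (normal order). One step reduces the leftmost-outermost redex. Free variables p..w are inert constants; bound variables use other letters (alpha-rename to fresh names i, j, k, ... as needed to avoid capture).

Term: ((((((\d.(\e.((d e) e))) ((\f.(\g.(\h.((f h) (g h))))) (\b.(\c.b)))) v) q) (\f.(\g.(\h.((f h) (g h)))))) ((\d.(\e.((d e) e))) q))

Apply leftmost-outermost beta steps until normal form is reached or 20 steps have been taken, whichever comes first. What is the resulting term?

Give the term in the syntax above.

Step 0: ((((((\d.(\e.((d e) e))) ((\f.(\g.(\h.((f h) (g h))))) (\b.(\c.b)))) v) q) (\f.(\g.(\h.((f h) (g h)))))) ((\d.(\e.((d e) e))) q))
Step 1: (((((\e.((((\f.(\g.(\h.((f h) (g h))))) (\b.(\c.b))) e) e)) v) q) (\f.(\g.(\h.((f h) (g h)))))) ((\d.(\e.((d e) e))) q))
Step 2: (((((((\f.(\g.(\h.((f h) (g h))))) (\b.(\c.b))) v) v) q) (\f.(\g.(\h.((f h) (g h)))))) ((\d.(\e.((d e) e))) q))
Step 3: ((((((\g.(\h.(((\b.(\c.b)) h) (g h)))) v) v) q) (\f.(\g.(\h.((f h) (g h)))))) ((\d.(\e.((d e) e))) q))
Step 4: (((((\h.(((\b.(\c.b)) h) (v h))) v) q) (\f.(\g.(\h.((f h) (g h)))))) ((\d.(\e.((d e) e))) q))
Step 5: ((((((\b.(\c.b)) v) (v v)) q) (\f.(\g.(\h.((f h) (g h)))))) ((\d.(\e.((d e) e))) q))
Step 6: (((((\c.v) (v v)) q) (\f.(\g.(\h.((f h) (g h)))))) ((\d.(\e.((d e) e))) q))
Step 7: (((v q) (\f.(\g.(\h.((f h) (g h)))))) ((\d.(\e.((d e) e))) q))
Step 8: (((v q) (\f.(\g.(\h.((f h) (g h)))))) (\e.((q e) e)))

Answer: (((v q) (\f.(\g.(\h.((f h) (g h)))))) (\e.((q e) e)))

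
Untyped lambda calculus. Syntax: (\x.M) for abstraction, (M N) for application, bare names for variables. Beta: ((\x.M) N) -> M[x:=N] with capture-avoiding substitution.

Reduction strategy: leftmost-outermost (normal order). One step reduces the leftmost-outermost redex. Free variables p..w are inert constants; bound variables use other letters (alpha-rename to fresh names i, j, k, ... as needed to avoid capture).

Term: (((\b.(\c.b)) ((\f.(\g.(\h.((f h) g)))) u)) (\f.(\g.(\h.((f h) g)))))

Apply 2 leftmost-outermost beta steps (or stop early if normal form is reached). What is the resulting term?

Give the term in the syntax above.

Answer: ((\f.(\g.(\h.((f h) g)))) u)

Derivation:
Step 0: (((\b.(\c.b)) ((\f.(\g.(\h.((f h) g)))) u)) (\f.(\g.(\h.((f h) g)))))
Step 1: ((\c.((\f.(\g.(\h.((f h) g)))) u)) (\f.(\g.(\h.((f h) g)))))
Step 2: ((\f.(\g.(\h.((f h) g)))) u)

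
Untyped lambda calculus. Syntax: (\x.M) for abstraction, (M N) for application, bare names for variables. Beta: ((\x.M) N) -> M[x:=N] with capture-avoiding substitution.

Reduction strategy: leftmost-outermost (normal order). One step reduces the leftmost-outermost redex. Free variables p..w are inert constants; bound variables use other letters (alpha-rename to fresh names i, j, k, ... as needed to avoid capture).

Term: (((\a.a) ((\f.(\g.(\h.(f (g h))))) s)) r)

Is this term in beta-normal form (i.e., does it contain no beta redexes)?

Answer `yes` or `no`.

Term: (((\a.a) ((\f.(\g.(\h.(f (g h))))) s)) r)
Found 2 beta redex(es).

Answer: no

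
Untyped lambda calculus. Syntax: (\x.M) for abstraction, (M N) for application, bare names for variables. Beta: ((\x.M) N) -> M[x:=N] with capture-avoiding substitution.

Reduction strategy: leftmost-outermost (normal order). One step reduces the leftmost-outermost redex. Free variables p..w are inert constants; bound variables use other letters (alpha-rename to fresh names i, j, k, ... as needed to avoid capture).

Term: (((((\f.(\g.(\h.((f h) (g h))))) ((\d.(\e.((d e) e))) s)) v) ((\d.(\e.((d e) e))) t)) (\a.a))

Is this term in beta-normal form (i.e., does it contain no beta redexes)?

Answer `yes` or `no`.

Answer: no

Derivation:
Term: (((((\f.(\g.(\h.((f h) (g h))))) ((\d.(\e.((d e) e))) s)) v) ((\d.(\e.((d e) e))) t)) (\a.a))
Found 3 beta redex(es).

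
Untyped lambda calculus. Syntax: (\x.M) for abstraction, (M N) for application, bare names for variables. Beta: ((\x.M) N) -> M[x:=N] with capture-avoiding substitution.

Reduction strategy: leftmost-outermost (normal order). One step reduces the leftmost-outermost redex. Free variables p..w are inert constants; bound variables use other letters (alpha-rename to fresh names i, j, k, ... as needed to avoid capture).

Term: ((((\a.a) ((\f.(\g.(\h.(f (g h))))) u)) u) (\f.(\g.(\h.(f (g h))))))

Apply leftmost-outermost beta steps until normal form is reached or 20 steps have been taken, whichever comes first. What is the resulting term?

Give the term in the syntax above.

Answer: (u (u (\f.(\g.(\h.(f (g h)))))))

Derivation:
Step 0: ((((\a.a) ((\f.(\g.(\h.(f (g h))))) u)) u) (\f.(\g.(\h.(f (g h))))))
Step 1: ((((\f.(\g.(\h.(f (g h))))) u) u) (\f.(\g.(\h.(f (g h))))))
Step 2: (((\g.(\h.(u (g h)))) u) (\f.(\g.(\h.(f (g h))))))
Step 3: ((\h.(u (u h))) (\f.(\g.(\h.(f (g h))))))
Step 4: (u (u (\f.(\g.(\h.(f (g h)))))))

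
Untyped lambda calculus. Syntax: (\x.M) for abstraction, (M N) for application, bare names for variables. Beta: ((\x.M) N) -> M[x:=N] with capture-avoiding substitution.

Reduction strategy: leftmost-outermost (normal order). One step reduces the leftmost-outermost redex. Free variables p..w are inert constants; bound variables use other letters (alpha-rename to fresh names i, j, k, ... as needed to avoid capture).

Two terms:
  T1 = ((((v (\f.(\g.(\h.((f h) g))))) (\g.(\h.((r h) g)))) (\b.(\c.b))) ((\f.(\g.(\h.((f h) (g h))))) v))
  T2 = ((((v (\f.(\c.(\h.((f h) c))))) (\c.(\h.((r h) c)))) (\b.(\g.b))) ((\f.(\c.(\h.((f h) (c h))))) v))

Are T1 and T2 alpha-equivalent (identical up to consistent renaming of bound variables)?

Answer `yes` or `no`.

Answer: yes

Derivation:
Term 1: ((((v (\f.(\g.(\h.((f h) g))))) (\g.(\h.((r h) g)))) (\b.(\c.b))) ((\f.(\g.(\h.((f h) (g h))))) v))
Term 2: ((((v (\f.(\c.(\h.((f h) c))))) (\c.(\h.((r h) c)))) (\b.(\g.b))) ((\f.(\c.(\h.((f h) (c h))))) v))
Alpha-equivalence: compare structure up to binder renaming.
Result: True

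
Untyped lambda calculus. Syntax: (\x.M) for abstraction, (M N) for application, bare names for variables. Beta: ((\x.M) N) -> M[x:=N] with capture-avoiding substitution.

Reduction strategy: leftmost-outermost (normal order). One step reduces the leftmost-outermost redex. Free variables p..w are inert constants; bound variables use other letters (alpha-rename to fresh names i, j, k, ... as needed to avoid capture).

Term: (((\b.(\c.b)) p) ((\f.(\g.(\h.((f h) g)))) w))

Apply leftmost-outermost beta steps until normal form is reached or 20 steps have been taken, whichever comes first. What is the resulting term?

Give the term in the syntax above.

Step 0: (((\b.(\c.b)) p) ((\f.(\g.(\h.((f h) g)))) w))
Step 1: ((\c.p) ((\f.(\g.(\h.((f h) g)))) w))
Step 2: p

Answer: p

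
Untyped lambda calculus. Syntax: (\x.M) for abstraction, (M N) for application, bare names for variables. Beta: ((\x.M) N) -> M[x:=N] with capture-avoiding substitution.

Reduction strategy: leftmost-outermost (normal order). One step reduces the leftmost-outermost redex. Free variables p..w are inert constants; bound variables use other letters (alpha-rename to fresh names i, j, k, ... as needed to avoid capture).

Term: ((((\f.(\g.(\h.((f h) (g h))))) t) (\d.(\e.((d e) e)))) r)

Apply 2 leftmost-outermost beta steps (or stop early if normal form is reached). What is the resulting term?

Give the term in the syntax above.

Step 0: ((((\f.(\g.(\h.((f h) (g h))))) t) (\d.(\e.((d e) e)))) r)
Step 1: (((\g.(\h.((t h) (g h)))) (\d.(\e.((d e) e)))) r)
Step 2: ((\h.((t h) ((\d.(\e.((d e) e))) h))) r)

Answer: ((\h.((t h) ((\d.(\e.((d e) e))) h))) r)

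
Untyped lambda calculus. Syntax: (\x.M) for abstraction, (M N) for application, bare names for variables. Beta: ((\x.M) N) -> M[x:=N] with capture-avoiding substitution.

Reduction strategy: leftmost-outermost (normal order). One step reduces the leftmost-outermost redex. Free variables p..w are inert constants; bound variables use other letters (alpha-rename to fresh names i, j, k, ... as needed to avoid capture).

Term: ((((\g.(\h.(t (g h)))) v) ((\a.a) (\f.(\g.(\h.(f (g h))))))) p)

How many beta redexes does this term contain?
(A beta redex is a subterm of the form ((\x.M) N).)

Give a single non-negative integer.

Term: ((((\g.(\h.(t (g h)))) v) ((\a.a) (\f.(\g.(\h.(f (g h))))))) p)
  Redex: ((\g.(\h.(t (g h)))) v)
  Redex: ((\a.a) (\f.(\g.(\h.(f (g h))))))
Total redexes: 2

Answer: 2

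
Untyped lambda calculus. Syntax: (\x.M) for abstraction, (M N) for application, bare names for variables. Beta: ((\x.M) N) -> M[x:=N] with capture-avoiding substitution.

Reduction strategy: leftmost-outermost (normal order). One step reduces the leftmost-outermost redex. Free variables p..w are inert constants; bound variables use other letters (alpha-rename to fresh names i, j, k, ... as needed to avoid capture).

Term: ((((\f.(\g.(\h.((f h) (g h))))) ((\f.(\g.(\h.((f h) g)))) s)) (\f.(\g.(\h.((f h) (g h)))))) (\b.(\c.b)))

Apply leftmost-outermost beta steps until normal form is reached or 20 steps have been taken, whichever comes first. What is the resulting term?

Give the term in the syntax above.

Answer: ((s (\g.(\h.h))) (\b.(\c.b)))

Derivation:
Step 0: ((((\f.(\g.(\h.((f h) (g h))))) ((\f.(\g.(\h.((f h) g)))) s)) (\f.(\g.(\h.((f h) (g h)))))) (\b.(\c.b)))
Step 1: (((\g.(\h.((((\f.(\g.(\h.((f h) g)))) s) h) (g h)))) (\f.(\g.(\h.((f h) (g h)))))) (\b.(\c.b)))
Step 2: ((\h.((((\f.(\g.(\h.((f h) g)))) s) h) ((\f.(\g.(\h.((f h) (g h))))) h))) (\b.(\c.b)))
Step 3: ((((\f.(\g.(\h.((f h) g)))) s) (\b.(\c.b))) ((\f.(\g.(\h.((f h) (g h))))) (\b.(\c.b))))
Step 4: (((\g.(\h.((s h) g))) (\b.(\c.b))) ((\f.(\g.(\h.((f h) (g h))))) (\b.(\c.b))))
Step 5: ((\h.((s h) (\b.(\c.b)))) ((\f.(\g.(\h.((f h) (g h))))) (\b.(\c.b))))
Step 6: ((s ((\f.(\g.(\h.((f h) (g h))))) (\b.(\c.b)))) (\b.(\c.b)))
Step 7: ((s (\g.(\h.(((\b.(\c.b)) h) (g h))))) (\b.(\c.b)))
Step 8: ((s (\g.(\h.((\c.h) (g h))))) (\b.(\c.b)))
Step 9: ((s (\g.(\h.h))) (\b.(\c.b)))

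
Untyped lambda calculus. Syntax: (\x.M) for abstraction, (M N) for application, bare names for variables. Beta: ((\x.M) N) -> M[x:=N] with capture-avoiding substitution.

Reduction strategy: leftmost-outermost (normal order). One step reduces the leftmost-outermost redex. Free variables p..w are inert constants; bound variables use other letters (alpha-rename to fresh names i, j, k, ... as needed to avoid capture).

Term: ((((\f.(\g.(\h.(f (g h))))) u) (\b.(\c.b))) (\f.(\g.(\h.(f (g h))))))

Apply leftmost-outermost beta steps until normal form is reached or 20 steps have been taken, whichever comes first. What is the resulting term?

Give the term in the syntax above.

Step 0: ((((\f.(\g.(\h.(f (g h))))) u) (\b.(\c.b))) (\f.(\g.(\h.(f (g h))))))
Step 1: (((\g.(\h.(u (g h)))) (\b.(\c.b))) (\f.(\g.(\h.(f (g h))))))
Step 2: ((\h.(u ((\b.(\c.b)) h))) (\f.(\g.(\h.(f (g h))))))
Step 3: (u ((\b.(\c.b)) (\f.(\g.(\h.(f (g h)))))))
Step 4: (u (\c.(\f.(\g.(\h.(f (g h)))))))

Answer: (u (\c.(\f.(\g.(\h.(f (g h)))))))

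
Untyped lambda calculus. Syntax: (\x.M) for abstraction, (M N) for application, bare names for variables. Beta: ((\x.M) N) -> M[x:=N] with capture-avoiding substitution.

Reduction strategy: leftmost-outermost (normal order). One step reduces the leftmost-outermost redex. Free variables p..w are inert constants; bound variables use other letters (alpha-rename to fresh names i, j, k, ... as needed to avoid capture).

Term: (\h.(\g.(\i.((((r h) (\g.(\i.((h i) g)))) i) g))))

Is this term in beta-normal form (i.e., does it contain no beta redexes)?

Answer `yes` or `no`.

Answer: yes

Derivation:
Term: (\h.(\g.(\i.((((r h) (\g.(\i.((h i) g)))) i) g))))
No beta redexes found.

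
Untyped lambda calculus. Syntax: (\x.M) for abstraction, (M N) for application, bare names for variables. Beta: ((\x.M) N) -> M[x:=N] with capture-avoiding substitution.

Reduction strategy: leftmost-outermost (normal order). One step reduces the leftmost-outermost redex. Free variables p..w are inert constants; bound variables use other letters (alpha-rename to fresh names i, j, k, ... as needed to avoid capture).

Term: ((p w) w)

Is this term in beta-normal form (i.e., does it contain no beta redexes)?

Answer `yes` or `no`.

Answer: yes

Derivation:
Term: ((p w) w)
No beta redexes found.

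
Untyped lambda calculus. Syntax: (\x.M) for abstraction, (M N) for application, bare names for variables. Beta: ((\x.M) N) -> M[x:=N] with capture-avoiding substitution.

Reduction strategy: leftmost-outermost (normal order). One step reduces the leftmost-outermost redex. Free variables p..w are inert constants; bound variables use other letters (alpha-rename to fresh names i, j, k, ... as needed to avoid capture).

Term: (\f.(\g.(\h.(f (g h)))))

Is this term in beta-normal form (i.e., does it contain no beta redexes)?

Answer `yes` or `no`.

Term: (\f.(\g.(\h.(f (g h)))))
No beta redexes found.

Answer: yes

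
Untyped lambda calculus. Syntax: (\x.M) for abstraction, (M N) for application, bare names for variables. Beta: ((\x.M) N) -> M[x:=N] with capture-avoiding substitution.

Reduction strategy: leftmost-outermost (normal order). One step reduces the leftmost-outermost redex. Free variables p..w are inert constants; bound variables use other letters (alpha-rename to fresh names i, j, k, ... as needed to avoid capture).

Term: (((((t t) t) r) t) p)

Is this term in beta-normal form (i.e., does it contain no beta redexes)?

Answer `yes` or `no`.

Term: (((((t t) t) r) t) p)
No beta redexes found.

Answer: yes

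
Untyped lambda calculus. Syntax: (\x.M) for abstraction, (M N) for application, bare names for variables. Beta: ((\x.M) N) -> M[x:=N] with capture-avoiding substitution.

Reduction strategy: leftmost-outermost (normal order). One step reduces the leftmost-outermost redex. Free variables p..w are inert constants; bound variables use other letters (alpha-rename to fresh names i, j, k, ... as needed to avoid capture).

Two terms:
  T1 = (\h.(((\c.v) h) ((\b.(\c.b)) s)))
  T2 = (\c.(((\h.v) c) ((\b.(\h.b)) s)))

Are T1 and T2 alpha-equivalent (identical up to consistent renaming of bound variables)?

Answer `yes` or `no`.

Term 1: (\h.(((\c.v) h) ((\b.(\c.b)) s)))
Term 2: (\c.(((\h.v) c) ((\b.(\h.b)) s)))
Alpha-equivalence: compare structure up to binder renaming.
Result: True

Answer: yes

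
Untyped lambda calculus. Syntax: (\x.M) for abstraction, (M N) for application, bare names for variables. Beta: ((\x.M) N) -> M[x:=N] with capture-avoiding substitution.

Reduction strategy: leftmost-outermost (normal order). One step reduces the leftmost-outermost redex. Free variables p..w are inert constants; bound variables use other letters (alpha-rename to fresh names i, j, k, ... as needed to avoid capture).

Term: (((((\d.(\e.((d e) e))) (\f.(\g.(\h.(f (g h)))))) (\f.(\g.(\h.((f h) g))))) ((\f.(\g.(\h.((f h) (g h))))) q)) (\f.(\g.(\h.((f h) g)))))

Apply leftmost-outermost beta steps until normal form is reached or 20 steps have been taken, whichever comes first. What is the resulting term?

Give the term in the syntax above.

Step 0: (((((\d.(\e.((d e) e))) (\f.(\g.(\h.(f (g h)))))) (\f.(\g.(\h.((f h) g))))) ((\f.(\g.(\h.((f h) (g h))))) q)) (\f.(\g.(\h.((f h) g)))))
Step 1: ((((\e.(((\f.(\g.(\h.(f (g h))))) e) e)) (\f.(\g.(\h.((f h) g))))) ((\f.(\g.(\h.((f h) (g h))))) q)) (\f.(\g.(\h.((f h) g)))))
Step 2: (((((\f.(\g.(\h.(f (g h))))) (\f.(\g.(\h.((f h) g))))) (\f.(\g.(\h.((f h) g))))) ((\f.(\g.(\h.((f h) (g h))))) q)) (\f.(\g.(\h.((f h) g)))))
Step 3: ((((\g.(\h.((\f.(\g.(\h.((f h) g)))) (g h)))) (\f.(\g.(\h.((f h) g))))) ((\f.(\g.(\h.((f h) (g h))))) q)) (\f.(\g.(\h.((f h) g)))))
Step 4: (((\h.((\f.(\g.(\h.((f h) g)))) ((\f.(\g.(\h.((f h) g)))) h))) ((\f.(\g.(\h.((f h) (g h))))) q)) (\f.(\g.(\h.((f h) g)))))
Step 5: (((\f.(\g.(\h.((f h) g)))) ((\f.(\g.(\h.((f h) g)))) ((\f.(\g.(\h.((f h) (g h))))) q))) (\f.(\g.(\h.((f h) g)))))
Step 6: ((\g.(\h.((((\f.(\g.(\h.((f h) g)))) ((\f.(\g.(\h.((f h) (g h))))) q)) h) g))) (\f.(\g.(\h.((f h) g)))))
Step 7: (\h.((((\f.(\g.(\h.((f h) g)))) ((\f.(\g.(\h.((f h) (g h))))) q)) h) (\f.(\g.(\h.((f h) g))))))
Step 8: (\h.(((\g.(\h.((((\f.(\g.(\h.((f h) (g h))))) q) h) g))) h) (\f.(\g.(\h.((f h) g))))))
Step 9: (\h.((\i.((((\f.(\g.(\h.((f h) (g h))))) q) i) h)) (\f.(\g.(\h.((f h) g))))))
Step 10: (\h.((((\f.(\g.(\h.((f h) (g h))))) q) (\f.(\g.(\h.((f h) g))))) h))
Step 11: (\h.(((\g.(\h.((q h) (g h)))) (\f.(\g.(\h.((f h) g))))) h))
Step 12: (\h.((\h.((q h) ((\f.(\g.(\h.((f h) g)))) h))) h))
Step 13: (\h.((q h) ((\f.(\g.(\h.((f h) g)))) h)))
Step 14: (\h.((q h) (\g.(\i.((h i) g)))))

Answer: (\h.((q h) (\g.(\i.((h i) g)))))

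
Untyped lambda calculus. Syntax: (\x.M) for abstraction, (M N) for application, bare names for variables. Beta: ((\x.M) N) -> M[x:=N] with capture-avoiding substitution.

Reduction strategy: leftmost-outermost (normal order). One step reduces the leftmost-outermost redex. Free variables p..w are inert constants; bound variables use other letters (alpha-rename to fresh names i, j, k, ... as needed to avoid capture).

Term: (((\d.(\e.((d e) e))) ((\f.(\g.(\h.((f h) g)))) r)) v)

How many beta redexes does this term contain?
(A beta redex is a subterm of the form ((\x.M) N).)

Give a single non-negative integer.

Answer: 2

Derivation:
Term: (((\d.(\e.((d e) e))) ((\f.(\g.(\h.((f h) g)))) r)) v)
  Redex: ((\d.(\e.((d e) e))) ((\f.(\g.(\h.((f h) g)))) r))
  Redex: ((\f.(\g.(\h.((f h) g)))) r)
Total redexes: 2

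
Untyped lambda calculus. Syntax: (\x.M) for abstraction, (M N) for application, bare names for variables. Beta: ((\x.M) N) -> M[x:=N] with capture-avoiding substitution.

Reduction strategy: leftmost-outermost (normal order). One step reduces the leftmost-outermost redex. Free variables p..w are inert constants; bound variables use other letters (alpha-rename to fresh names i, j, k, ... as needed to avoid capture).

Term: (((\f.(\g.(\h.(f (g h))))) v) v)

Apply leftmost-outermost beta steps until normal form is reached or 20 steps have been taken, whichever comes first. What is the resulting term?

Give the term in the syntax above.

Step 0: (((\f.(\g.(\h.(f (g h))))) v) v)
Step 1: ((\g.(\h.(v (g h)))) v)
Step 2: (\h.(v (v h)))

Answer: (\h.(v (v h)))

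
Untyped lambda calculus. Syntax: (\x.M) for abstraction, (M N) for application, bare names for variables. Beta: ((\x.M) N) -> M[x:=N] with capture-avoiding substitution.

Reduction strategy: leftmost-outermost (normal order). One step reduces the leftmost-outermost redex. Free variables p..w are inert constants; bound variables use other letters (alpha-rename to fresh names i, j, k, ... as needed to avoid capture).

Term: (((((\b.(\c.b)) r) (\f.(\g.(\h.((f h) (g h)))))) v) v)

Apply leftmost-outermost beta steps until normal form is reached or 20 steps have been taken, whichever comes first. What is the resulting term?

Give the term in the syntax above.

Answer: ((r v) v)

Derivation:
Step 0: (((((\b.(\c.b)) r) (\f.(\g.(\h.((f h) (g h)))))) v) v)
Step 1: ((((\c.r) (\f.(\g.(\h.((f h) (g h)))))) v) v)
Step 2: ((r v) v)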